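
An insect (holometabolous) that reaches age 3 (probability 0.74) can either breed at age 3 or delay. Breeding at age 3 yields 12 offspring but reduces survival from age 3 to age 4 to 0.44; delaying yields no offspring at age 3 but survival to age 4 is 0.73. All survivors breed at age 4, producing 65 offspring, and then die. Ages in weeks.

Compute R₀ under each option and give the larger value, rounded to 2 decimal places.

35.11

breed at age 3: R₀ = 0.74 × (12 + 0.44 × 65) = 0.74 × 40.6000 = 30.0440
delay to age 4: R₀ = 0.74 × (0.73 × 65) = 0.74 × 47.4500 = 35.1130
Higher: delay to age 4 (35.1130).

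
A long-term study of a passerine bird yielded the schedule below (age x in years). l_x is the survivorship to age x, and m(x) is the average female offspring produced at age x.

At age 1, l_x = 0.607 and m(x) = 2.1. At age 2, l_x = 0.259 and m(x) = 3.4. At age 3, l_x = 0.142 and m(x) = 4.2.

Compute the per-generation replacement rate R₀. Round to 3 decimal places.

R₀ = Σ l_x m(x):
  age 1: 0.607 × 2.1 = 1.2747
  age 2: 0.259 × 3.4 = 0.8806
  age 3: 0.142 × 4.2 = 0.5964
R₀ = 1.2747 + 0.8806 + 0.5964 = 2.7517

2.752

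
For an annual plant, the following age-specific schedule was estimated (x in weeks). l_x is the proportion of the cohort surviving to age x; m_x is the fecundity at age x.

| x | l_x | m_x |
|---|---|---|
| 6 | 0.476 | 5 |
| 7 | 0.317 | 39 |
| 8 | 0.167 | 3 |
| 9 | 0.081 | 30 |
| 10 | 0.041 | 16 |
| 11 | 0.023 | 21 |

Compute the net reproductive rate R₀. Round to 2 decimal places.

R₀ = Σ l_x m_x:
  age 6: 0.476 × 5 = 2.3800
  age 7: 0.317 × 39 = 12.3630
  age 8: 0.167 × 3 = 0.5010
  age 9: 0.081 × 30 = 2.4300
  age 10: 0.041 × 16 = 0.6560
  age 11: 0.023 × 21 = 0.4830
R₀ = 2.3800 + 12.3630 + 0.5010 + 2.4300 + 0.6560 + 0.4830 = 18.8130

18.81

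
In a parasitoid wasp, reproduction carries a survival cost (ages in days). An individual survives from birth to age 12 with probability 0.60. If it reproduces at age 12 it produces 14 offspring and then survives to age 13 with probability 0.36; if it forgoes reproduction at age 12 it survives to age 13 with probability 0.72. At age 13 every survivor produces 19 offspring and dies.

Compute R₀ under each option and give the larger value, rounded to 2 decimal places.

12.50

breed at age 12: R₀ = 0.60 × (14 + 0.36 × 19) = 0.60 × 20.8400 = 12.5040
delay to age 13: R₀ = 0.60 × (0.72 × 19) = 0.60 × 13.6800 = 8.2080
Higher: breed at age 12 (12.5040).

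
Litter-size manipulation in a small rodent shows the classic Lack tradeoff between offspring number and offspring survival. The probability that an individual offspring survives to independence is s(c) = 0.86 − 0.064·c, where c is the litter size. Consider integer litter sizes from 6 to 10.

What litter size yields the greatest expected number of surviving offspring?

7

Expected surviving offspring = c × s(c):
  c=6: 6 × 0.476 = 2.856
  c=7: 7 × 0.412 = 2.884
  c=8: 8 × 0.348 = 2.784
  c=9: 9 × 0.284 = 2.556
  c=10: 10 × 0.220 = 2.200
Maximum at c = 7 (2.884 surviving offspring).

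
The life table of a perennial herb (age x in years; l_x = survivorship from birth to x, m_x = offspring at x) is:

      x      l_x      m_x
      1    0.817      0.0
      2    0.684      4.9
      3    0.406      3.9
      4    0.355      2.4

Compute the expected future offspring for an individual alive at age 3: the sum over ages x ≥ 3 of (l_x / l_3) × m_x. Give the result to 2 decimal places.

6.00

l_3 = 0.406. Conditional survival from age 3 to x is l_x / l_3.
  x=3: (0.406/0.406) × 3.9 = 3.9000
  x=4: (0.355/0.406) × 2.4 = 2.0985
Sum = 3.9000 + 2.0985 = 5.9985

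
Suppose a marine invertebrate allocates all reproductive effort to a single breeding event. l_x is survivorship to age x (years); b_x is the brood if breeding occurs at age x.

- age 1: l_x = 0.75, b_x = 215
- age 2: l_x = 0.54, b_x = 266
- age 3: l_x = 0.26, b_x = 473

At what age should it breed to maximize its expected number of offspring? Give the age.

1

Expected offspring if breeding at age x = l_x × b_x:
  age 1: 0.75 × 215 = 161.250
  age 2: 0.54 × 266 = 143.640
  age 3: 0.26 × 473 = 122.980
Maximum at age 1 (161.250).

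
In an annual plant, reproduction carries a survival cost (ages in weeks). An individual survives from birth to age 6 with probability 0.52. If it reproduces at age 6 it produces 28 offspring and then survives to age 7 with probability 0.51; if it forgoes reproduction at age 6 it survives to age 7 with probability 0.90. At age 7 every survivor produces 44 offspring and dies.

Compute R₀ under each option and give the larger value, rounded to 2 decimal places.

breed at age 6: R₀ = 0.52 × (28 + 0.51 × 44) = 0.52 × 50.4400 = 26.2288
delay to age 7: R₀ = 0.52 × (0.90 × 44) = 0.52 × 39.6000 = 20.5920
Higher: breed at age 6 (26.2288).

26.23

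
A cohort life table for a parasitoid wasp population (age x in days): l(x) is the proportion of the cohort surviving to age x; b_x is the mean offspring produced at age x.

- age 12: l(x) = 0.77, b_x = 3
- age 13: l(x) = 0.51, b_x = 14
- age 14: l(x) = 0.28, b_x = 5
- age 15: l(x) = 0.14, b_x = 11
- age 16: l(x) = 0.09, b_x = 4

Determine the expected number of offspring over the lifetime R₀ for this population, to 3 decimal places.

R₀ = Σ l(x) b_x:
  age 12: 0.77 × 3 = 2.3100
  age 13: 0.51 × 14 = 7.1400
  age 14: 0.28 × 5 = 1.4000
  age 15: 0.14 × 11 = 1.5400
  age 16: 0.09 × 4 = 0.3600
R₀ = 2.3100 + 7.1400 + 1.4000 + 1.5400 + 0.3600 = 12.7500

12.750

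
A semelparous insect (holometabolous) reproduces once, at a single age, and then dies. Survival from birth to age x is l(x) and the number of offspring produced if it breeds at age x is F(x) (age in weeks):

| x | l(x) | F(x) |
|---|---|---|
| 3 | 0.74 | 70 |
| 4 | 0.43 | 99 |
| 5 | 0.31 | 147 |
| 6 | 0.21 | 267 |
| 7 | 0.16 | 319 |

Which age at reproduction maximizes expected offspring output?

Expected offspring if breeding at age x = l(x) × F(x):
  age 3: 0.74 × 70 = 51.800
  age 4: 0.43 × 99 = 42.570
  age 5: 0.31 × 147 = 45.570
  age 6: 0.21 × 267 = 56.070
  age 7: 0.16 × 319 = 51.040
Maximum at age 6 (56.070).

6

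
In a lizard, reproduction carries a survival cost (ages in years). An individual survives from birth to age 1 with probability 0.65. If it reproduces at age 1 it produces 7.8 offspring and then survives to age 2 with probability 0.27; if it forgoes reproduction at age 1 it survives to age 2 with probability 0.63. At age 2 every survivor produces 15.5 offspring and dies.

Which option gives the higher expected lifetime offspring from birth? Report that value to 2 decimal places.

breed at age 1: R₀ = 0.65 × (7.8 + 0.27 × 15.5) = 0.65 × 11.9850 = 7.7902
delay to age 2: R₀ = 0.65 × (0.63 × 15.5) = 0.65 × 9.7650 = 6.3473
Higher: breed at age 1 (7.7902).

7.79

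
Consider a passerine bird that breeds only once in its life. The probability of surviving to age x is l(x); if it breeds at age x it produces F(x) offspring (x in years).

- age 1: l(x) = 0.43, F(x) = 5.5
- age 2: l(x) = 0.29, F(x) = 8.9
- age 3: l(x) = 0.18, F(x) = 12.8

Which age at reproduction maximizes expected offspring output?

2

Expected offspring if breeding at age x = l(x) × F(x):
  age 1: 0.43 × 5.5 = 2.365
  age 2: 0.29 × 8.9 = 2.581
  age 3: 0.18 × 12.8 = 2.304
Maximum at age 2 (2.581).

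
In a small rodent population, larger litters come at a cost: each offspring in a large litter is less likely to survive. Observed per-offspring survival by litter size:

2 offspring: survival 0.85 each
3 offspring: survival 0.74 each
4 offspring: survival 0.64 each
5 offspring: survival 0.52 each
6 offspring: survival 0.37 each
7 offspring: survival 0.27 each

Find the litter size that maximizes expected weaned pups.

5

Expected weaned pups = c × s(c):
  c=2: 2 × 0.85 = 1.700
  c=3: 3 × 0.74 = 2.220
  c=4: 4 × 0.64 = 2.560
  c=5: 5 × 0.52 = 2.600
  c=6: 6 × 0.37 = 2.220
  c=7: 7 × 0.27 = 1.890
Maximum at c = 5 (2.600 weaned pups).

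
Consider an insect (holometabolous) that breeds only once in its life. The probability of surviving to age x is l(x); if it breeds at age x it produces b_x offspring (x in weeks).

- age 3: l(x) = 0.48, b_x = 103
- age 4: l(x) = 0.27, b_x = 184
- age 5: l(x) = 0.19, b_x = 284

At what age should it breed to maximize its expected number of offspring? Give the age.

Expected offspring if breeding at age x = l(x) × b_x:
  age 3: 0.48 × 103 = 49.440
  age 4: 0.27 × 184 = 49.680
  age 5: 0.19 × 284 = 53.960
Maximum at age 5 (53.960).

5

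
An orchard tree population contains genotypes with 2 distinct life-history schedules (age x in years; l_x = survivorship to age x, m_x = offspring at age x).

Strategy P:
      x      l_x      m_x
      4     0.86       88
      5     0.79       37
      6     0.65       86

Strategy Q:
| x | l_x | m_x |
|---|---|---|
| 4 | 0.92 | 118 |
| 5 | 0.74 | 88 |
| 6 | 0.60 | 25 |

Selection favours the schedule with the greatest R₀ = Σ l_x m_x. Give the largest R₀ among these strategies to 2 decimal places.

188.68

Strategy P: R₀ = 0.86×88 + 0.79×37 + 0.65×86 = 160.8100
Strategy Q: R₀ = 0.92×118 + 0.74×88 + 0.60×25 = 188.6800
Highest R₀: strategy Q with 188.6800.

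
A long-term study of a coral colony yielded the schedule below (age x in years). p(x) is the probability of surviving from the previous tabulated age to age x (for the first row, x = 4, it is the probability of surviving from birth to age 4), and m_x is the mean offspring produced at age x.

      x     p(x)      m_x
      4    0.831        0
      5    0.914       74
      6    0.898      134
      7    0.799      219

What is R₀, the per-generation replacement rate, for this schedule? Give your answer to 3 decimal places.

Survivorship from birth: l_x = p_4·p_5·…·p_x.
  l_4 = 0.83100
  l_5 = 0.75953
  l_6 = 0.68206
  l_7 = 0.54497
R₀ = Σ l_x m_x:
  age 4: 0.83100 × 0 = 0.0000
  age 5: 0.75953 × 74 = 56.2052
  age 6: 0.68206 × 134 = 91.3960
  age 7: 0.54497 × 219 = 119.3484
R₀ = 0.0000 + 56.2052 + 91.3960 + 119.3484 = 266.9497

266.950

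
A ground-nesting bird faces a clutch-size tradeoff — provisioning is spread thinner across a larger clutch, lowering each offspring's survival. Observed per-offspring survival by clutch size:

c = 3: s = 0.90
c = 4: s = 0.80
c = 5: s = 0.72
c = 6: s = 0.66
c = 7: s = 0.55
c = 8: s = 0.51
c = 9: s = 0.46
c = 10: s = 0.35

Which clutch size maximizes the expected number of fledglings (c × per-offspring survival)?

9

Expected fledglings = c × s(c):
  c=3: 3 × 0.90 = 2.700
  c=4: 4 × 0.80 = 3.200
  c=5: 5 × 0.72 = 3.600
  c=6: 6 × 0.66 = 3.960
  c=7: 7 × 0.55 = 3.850
  c=8: 8 × 0.51 = 4.080
  c=9: 9 × 0.46 = 4.140
  c=10: 10 × 0.35 = 3.500
Maximum at c = 9 (4.140 fledglings).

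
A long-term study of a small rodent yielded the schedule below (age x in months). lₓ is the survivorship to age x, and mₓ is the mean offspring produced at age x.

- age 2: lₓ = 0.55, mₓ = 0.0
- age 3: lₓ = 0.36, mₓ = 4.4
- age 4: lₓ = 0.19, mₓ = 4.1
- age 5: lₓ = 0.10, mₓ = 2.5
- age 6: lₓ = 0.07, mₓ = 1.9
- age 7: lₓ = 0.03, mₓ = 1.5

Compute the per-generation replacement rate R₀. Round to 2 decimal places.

2.79

R₀ = Σ lₓ mₓ:
  age 2: 0.55 × 0.0 = 0.0000
  age 3: 0.36 × 4.4 = 1.5840
  age 4: 0.19 × 4.1 = 0.7790
  age 5: 0.10 × 2.5 = 0.2500
  age 6: 0.07 × 1.9 = 0.1330
  age 7: 0.03 × 1.5 = 0.0450
R₀ = 0.0000 + 1.5840 + 0.7790 + 0.2500 + 0.1330 + 0.0450 = 2.7910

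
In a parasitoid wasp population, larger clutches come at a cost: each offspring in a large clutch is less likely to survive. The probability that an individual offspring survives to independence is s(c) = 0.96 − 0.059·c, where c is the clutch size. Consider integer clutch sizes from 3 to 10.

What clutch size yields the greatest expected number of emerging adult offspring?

Expected emerging adult offspring = c × s(c):
  c=3: 3 × 0.783 = 2.349
  c=4: 4 × 0.724 = 2.896
  c=5: 5 × 0.665 = 3.325
  c=6: 6 × 0.606 = 3.636
  c=7: 7 × 0.547 = 3.829
  c=8: 8 × 0.488 = 3.904
  c=9: 9 × 0.429 = 3.861
  c=10: 10 × 0.370 = 3.700
Maximum at c = 8 (3.904 emerging adult offspring).

8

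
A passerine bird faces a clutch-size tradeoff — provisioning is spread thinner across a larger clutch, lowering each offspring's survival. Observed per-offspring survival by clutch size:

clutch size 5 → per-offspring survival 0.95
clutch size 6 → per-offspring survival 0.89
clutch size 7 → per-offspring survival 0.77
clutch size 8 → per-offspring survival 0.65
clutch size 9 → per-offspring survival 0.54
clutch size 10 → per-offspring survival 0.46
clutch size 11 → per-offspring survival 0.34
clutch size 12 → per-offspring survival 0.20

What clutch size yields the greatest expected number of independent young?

7

Expected independent young = c × s(c):
  c=5: 5 × 0.95 = 4.750
  c=6: 6 × 0.89 = 5.340
  c=7: 7 × 0.77 = 5.390
  c=8: 8 × 0.65 = 5.200
  c=9: 9 × 0.54 = 4.860
  c=10: 10 × 0.46 = 4.600
  c=11: 11 × 0.34 = 3.740
  c=12: 12 × 0.20 = 2.400
Maximum at c = 7 (5.390 independent young).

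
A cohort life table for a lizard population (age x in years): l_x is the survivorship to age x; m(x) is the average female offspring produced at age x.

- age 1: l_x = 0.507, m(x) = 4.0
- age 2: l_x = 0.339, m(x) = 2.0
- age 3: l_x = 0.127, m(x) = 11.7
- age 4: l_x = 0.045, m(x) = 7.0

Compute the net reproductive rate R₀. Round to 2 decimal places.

R₀ = Σ l_x m(x):
  age 1: 0.507 × 4.0 = 2.0280
  age 2: 0.339 × 2.0 = 0.6780
  age 3: 0.127 × 11.7 = 1.4859
  age 4: 0.045 × 7.0 = 0.3150
R₀ = 2.0280 + 0.6780 + 1.4859 + 0.3150 = 4.5069

4.51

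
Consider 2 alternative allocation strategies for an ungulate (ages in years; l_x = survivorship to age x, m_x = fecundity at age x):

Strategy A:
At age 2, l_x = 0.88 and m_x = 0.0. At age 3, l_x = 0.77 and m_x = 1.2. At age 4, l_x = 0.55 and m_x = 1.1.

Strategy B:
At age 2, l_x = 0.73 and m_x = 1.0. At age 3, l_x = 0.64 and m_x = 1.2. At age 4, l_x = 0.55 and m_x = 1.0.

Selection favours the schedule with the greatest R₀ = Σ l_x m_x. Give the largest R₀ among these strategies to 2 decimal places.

Strategy A: R₀ = 0.88×0.0 + 0.77×1.2 + 0.55×1.1 = 1.5290
Strategy B: R₀ = 0.73×1.0 + 0.64×1.2 + 0.55×1.0 = 2.0480
Highest R₀: strategy B with 2.0480.

2.05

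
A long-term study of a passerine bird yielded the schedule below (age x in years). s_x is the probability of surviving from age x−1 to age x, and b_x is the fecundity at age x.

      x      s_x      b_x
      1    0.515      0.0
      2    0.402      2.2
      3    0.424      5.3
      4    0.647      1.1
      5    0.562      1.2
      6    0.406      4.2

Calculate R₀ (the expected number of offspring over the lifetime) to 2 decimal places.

Survivorship from birth: l_x = s_1·s_2·…·s_x.
  l_1 = 0.51500
  l_2 = 0.20703
  l_3 = 0.08778
  l_4 = 0.05679
  l_5 = 0.03192
  l_6 = 0.01296
R₀ = Σ l_x b_x:
  age 1: 0.51500 × 0.0 = 0.0000
  age 2: 0.20703 × 2.2 = 0.4555
  age 3: 0.08778 × 5.3 = 0.4652
  age 4: 0.05679 × 1.1 = 0.0625
  age 5: 0.03192 × 1.2 = 0.0383
  age 6: 0.01296 × 4.2 = 0.0544
R₀ = 0.0000 + 0.4555 + 0.4652 + 0.0625 + 0.0383 + 0.0544 = 1.0759

1.08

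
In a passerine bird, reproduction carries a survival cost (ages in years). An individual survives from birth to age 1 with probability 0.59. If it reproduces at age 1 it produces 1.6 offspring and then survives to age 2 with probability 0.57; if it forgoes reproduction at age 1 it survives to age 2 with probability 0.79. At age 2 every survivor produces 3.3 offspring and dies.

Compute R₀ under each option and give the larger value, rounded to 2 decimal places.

breed at age 1: R₀ = 0.59 × (1.6 + 0.57 × 3.3) = 0.59 × 3.4810 = 2.0538
delay to age 2: R₀ = 0.59 × (0.79 × 3.3) = 0.59 × 2.6070 = 1.5381
Higher: breed at age 1 (2.0538).

2.05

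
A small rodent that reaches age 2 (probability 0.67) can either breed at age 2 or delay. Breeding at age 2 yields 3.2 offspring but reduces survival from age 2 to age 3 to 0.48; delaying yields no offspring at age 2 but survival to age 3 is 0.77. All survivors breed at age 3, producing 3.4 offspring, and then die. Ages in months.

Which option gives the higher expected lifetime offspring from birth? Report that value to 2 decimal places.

3.24

breed at age 2: R₀ = 0.67 × (3.2 + 0.48 × 3.4) = 0.67 × 4.8320 = 3.2374
delay to age 3: R₀ = 0.67 × (0.77 × 3.4) = 0.67 × 2.6180 = 1.7541
Higher: breed at age 2 (3.2374).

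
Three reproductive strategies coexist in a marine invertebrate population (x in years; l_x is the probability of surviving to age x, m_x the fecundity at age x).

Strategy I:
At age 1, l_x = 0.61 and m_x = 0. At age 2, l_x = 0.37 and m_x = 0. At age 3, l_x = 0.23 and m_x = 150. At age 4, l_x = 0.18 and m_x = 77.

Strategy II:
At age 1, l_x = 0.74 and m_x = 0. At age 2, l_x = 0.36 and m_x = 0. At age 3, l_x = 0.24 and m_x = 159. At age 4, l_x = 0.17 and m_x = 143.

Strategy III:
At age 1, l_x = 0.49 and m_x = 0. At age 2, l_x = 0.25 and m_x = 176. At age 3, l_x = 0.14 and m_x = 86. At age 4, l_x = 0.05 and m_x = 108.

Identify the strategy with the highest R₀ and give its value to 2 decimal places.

62.47

Strategy I: R₀ = 0.61×0 + 0.37×0 + 0.23×150 + 0.18×77 = 48.3600
Strategy II: R₀ = 0.74×0 + 0.36×0 + 0.24×159 + 0.17×143 = 62.4700
Strategy III: R₀ = 0.49×0 + 0.25×176 + 0.14×86 + 0.05×108 = 61.4400
Highest R₀: strategy II with 62.4700.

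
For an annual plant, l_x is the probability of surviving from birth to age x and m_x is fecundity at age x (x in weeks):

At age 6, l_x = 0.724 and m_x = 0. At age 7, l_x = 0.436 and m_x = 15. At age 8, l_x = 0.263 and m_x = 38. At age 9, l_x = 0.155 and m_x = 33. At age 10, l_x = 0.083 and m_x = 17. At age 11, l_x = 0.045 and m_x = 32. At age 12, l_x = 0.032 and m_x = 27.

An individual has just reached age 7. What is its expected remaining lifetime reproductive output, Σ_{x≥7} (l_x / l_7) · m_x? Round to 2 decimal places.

l_7 = 0.436. Conditional survival from age 7 to x is l_x / l_7.
  x=7: (0.436/0.436) × 15 = 15.0000
  x=8: (0.263/0.436) × 38 = 22.9220
  x=9: (0.155/0.436) × 33 = 11.7317
  x=10: (0.083/0.436) × 17 = 3.2362
  x=11: (0.045/0.436) × 32 = 3.3028
  x=12: (0.032/0.436) × 27 = 1.9817
Sum = 15.0000 + 22.9220 + 11.7317 + 3.2362 + 3.3028 + 1.9817 = 58.1743

58.17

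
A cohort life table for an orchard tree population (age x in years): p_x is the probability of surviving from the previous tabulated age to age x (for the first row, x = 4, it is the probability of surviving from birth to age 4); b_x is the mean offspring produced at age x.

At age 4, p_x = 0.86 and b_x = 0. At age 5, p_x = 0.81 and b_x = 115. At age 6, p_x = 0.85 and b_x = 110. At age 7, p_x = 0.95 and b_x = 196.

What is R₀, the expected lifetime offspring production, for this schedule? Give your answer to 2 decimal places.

Survivorship from birth: l_x = p_4·p_5·…·p_x.
  l_4 = 0.86000
  l_5 = 0.69660
  l_6 = 0.59211
  l_7 = 0.56250
R₀ = Σ l_x b_x:
  age 4: 0.86000 × 0 = 0.0000
  age 5: 0.69660 × 115 = 80.1090
  age 6: 0.59211 × 110 = 65.1321
  age 7: 0.56250 × 196 = 110.2500
R₀ = 0.0000 + 80.1090 + 65.1321 + 110.2500 = 255.4911

255.49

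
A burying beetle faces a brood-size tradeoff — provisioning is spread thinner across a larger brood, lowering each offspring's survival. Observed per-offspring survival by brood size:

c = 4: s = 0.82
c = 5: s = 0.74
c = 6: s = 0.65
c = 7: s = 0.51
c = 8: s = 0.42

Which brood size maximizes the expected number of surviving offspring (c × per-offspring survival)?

6

Expected surviving offspring = c × s(c):
  c=4: 4 × 0.82 = 3.280
  c=5: 5 × 0.74 = 3.700
  c=6: 6 × 0.65 = 3.900
  c=7: 7 × 0.51 = 3.570
  c=8: 8 × 0.42 = 3.360
Maximum at c = 6 (3.900 surviving offspring).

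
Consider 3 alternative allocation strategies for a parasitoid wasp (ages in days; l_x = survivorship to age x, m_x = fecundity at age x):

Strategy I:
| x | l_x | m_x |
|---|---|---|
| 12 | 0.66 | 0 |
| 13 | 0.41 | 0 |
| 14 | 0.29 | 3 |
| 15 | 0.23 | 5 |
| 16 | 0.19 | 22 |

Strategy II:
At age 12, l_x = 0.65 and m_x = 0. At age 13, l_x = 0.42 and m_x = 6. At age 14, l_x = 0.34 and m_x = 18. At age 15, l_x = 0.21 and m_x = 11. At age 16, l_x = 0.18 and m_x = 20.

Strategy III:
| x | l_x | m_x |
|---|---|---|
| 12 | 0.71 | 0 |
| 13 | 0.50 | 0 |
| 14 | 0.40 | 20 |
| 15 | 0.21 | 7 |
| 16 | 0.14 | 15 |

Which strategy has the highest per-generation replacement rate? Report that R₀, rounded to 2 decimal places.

Strategy I: R₀ = 0.66×0 + 0.41×0 + 0.29×3 + 0.23×5 + 0.19×22 = 6.2000
Strategy II: R₀ = 0.65×0 + 0.42×6 + 0.34×18 + 0.21×11 + 0.18×20 = 14.5500
Strategy III: R₀ = 0.71×0 + 0.50×0 + 0.40×20 + 0.21×7 + 0.14×15 = 11.5700
Highest R₀: strategy II with 14.5500.

14.55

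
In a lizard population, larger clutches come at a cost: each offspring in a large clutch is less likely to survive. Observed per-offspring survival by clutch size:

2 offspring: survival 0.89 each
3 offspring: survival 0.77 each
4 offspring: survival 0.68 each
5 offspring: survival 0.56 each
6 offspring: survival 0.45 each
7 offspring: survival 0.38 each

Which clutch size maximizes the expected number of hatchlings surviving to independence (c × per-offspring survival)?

5

Expected hatchlings surviving to independence = c × s(c):
  c=2: 2 × 0.89 = 1.780
  c=3: 3 × 0.77 = 2.310
  c=4: 4 × 0.68 = 2.720
  c=5: 5 × 0.56 = 2.800
  c=6: 6 × 0.45 = 2.700
  c=7: 7 × 0.38 = 2.660
Maximum at c = 5 (2.800 hatchlings surviving to independence).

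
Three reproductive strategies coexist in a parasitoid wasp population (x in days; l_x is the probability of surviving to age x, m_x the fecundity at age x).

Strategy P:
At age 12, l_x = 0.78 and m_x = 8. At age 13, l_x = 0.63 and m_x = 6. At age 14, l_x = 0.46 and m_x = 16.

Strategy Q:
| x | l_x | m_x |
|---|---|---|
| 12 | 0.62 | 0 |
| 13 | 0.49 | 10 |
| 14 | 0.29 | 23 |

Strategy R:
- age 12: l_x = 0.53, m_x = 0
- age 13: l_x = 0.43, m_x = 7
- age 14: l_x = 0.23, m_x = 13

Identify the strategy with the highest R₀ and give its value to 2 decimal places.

Strategy P: R₀ = 0.78×8 + 0.63×6 + 0.46×16 = 17.3800
Strategy Q: R₀ = 0.62×0 + 0.49×10 + 0.29×23 = 11.5700
Strategy R: R₀ = 0.53×0 + 0.43×7 + 0.23×13 = 6.0000
Highest R₀: strategy P with 17.3800.

17.38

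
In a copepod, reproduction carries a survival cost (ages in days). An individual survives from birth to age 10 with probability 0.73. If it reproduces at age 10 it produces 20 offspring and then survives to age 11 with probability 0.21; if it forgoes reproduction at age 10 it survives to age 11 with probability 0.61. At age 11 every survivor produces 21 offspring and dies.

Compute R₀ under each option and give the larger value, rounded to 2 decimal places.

17.82

breed at age 10: R₀ = 0.73 × (20 + 0.21 × 21) = 0.73 × 24.4100 = 17.8193
delay to age 11: R₀ = 0.73 × (0.61 × 21) = 0.73 × 12.8100 = 9.3513
Higher: breed at age 10 (17.8193).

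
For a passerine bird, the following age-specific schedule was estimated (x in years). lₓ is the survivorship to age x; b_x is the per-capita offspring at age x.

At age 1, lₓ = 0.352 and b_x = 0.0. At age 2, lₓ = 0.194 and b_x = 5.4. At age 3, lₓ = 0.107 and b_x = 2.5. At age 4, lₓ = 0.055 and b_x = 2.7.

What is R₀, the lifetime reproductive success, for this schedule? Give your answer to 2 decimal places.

R₀ = Σ lₓ b_x:
  age 1: 0.352 × 0.0 = 0.0000
  age 2: 0.194 × 5.4 = 1.0476
  age 3: 0.107 × 2.5 = 0.2675
  age 4: 0.055 × 2.7 = 0.1485
R₀ = 0.0000 + 1.0476 + 0.2675 + 0.1485 = 1.4636

1.46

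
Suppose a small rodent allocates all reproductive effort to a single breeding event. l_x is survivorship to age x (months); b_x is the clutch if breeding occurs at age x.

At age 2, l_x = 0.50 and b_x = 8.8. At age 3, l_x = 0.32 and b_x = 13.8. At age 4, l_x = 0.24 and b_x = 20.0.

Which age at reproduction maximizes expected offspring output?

Expected offspring if breeding at age x = l_x × b_x:
  age 2: 0.50 × 8.8 = 4.400
  age 3: 0.32 × 13.8 = 4.416
  age 4: 0.24 × 20.0 = 4.800
Maximum at age 4 (4.800).

4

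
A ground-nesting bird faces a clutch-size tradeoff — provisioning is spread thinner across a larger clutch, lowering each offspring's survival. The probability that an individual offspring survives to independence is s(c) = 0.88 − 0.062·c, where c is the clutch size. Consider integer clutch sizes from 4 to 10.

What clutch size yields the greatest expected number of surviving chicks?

7

Expected surviving chicks = c × s(c):
  c=4: 4 × 0.632 = 2.528
  c=5: 5 × 0.570 = 2.850
  c=6: 6 × 0.508 = 3.048
  c=7: 7 × 0.446 = 3.122
  c=8: 8 × 0.384 = 3.072
  c=9: 9 × 0.322 = 2.898
  c=10: 10 × 0.260 = 2.600
Maximum at c = 7 (3.122 surviving chicks).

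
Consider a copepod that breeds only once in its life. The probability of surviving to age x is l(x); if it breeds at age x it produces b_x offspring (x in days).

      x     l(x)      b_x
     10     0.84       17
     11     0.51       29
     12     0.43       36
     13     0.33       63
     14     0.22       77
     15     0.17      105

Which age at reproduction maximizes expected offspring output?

Expected offspring if breeding at age x = l(x) × b_x:
  age 10: 0.84 × 17 = 14.280
  age 11: 0.51 × 29 = 14.790
  age 12: 0.43 × 36 = 15.480
  age 13: 0.33 × 63 = 20.790
  age 14: 0.22 × 77 = 16.940
  age 15: 0.17 × 105 = 17.850
Maximum at age 13 (20.790).

13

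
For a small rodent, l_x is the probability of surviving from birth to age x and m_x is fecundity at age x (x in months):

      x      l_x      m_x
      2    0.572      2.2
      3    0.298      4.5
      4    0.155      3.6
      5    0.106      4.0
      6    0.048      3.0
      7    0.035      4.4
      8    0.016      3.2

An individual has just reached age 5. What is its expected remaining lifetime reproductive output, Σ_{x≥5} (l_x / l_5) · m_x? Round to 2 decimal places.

7.29

l_5 = 0.106. Conditional survival from age 5 to x is l_x / l_5.
  x=5: (0.106/0.106) × 4.0 = 4.0000
  x=6: (0.048/0.106) × 3.0 = 1.3585
  x=7: (0.035/0.106) × 4.4 = 1.4528
  x=8: (0.016/0.106) × 3.2 = 0.4830
Sum = 4.0000 + 1.3585 + 1.4528 + 0.4830 = 7.2943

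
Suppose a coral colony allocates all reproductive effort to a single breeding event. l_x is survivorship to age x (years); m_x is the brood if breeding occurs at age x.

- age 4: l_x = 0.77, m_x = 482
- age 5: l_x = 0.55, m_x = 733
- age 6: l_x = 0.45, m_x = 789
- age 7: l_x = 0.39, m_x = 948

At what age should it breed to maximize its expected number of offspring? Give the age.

Expected offspring if breeding at age x = l_x × m_x:
  age 4: 0.77 × 482 = 371.140
  age 5: 0.55 × 733 = 403.150
  age 6: 0.45 × 789 = 355.050
  age 7: 0.39 × 948 = 369.720
Maximum at age 5 (403.150).

5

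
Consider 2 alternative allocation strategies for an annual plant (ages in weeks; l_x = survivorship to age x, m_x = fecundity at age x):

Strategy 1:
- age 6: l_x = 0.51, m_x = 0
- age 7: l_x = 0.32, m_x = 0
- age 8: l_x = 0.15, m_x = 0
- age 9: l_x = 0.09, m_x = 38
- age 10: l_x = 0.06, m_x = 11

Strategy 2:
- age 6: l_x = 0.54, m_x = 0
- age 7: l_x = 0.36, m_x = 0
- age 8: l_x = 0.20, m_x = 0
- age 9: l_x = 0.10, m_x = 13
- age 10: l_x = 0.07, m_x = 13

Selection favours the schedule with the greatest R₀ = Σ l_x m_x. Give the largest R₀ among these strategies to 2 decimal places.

4.08

Strategy 1: R₀ = 0.51×0 + 0.32×0 + 0.15×0 + 0.09×38 + 0.06×11 = 4.0800
Strategy 2: R₀ = 0.54×0 + 0.36×0 + 0.20×0 + 0.10×13 + 0.07×13 = 2.2100
Highest R₀: strategy 1 with 4.0800.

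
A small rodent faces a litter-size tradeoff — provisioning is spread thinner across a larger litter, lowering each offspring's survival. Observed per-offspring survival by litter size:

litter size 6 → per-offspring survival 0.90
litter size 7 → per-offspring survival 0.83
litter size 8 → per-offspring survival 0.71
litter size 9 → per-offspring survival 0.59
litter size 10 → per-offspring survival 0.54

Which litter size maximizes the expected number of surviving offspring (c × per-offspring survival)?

Expected surviving offspring = c × s(c):
  c=6: 6 × 0.90 = 5.400
  c=7: 7 × 0.83 = 5.810
  c=8: 8 × 0.71 = 5.680
  c=9: 9 × 0.59 = 5.310
  c=10: 10 × 0.54 = 5.400
Maximum at c = 7 (5.810 surviving offspring).

7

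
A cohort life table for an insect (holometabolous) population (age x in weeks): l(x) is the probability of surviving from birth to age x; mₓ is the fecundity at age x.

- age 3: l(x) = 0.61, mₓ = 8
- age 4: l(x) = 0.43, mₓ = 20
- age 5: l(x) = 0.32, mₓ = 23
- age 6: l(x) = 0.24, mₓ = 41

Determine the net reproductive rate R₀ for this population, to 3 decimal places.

R₀ = Σ l(x) mₓ:
  age 3: 0.61 × 8 = 4.8800
  age 4: 0.43 × 20 = 8.6000
  age 5: 0.32 × 23 = 7.3600
  age 6: 0.24 × 41 = 9.8400
R₀ = 4.8800 + 8.6000 + 7.3600 + 9.8400 = 30.6800

30.680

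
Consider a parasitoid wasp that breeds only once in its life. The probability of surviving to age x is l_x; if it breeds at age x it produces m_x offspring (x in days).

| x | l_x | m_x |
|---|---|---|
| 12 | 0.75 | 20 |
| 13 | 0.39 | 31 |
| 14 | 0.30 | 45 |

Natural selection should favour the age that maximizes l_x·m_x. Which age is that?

Expected offspring if breeding at age x = l_x × m_x:
  age 12: 0.75 × 20 = 15.000
  age 13: 0.39 × 31 = 12.090
  age 14: 0.30 × 45 = 13.500
Maximum at age 12 (15.000).

12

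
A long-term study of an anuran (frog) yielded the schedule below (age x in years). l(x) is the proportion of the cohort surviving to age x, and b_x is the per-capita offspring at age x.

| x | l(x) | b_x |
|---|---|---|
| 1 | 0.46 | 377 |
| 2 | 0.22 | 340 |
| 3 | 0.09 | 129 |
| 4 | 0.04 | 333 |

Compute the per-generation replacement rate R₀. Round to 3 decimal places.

273.150

R₀ = Σ l(x) b_x:
  age 1: 0.46 × 377 = 173.4200
  age 2: 0.22 × 340 = 74.8000
  age 3: 0.09 × 129 = 11.6100
  age 4: 0.04 × 333 = 13.3200
R₀ = 173.4200 + 74.8000 + 11.6100 + 13.3200 = 273.1500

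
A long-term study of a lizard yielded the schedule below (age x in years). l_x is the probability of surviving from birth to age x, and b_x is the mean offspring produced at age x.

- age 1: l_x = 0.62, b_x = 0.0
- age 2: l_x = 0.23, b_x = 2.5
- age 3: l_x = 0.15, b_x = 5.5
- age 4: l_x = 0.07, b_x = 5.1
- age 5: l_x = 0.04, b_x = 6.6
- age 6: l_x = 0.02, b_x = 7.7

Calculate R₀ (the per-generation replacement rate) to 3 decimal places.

2.175

R₀ = Σ l_x b_x:
  age 1: 0.62 × 0.0 = 0.0000
  age 2: 0.23 × 2.5 = 0.5750
  age 3: 0.15 × 5.5 = 0.8250
  age 4: 0.07 × 5.1 = 0.3570
  age 5: 0.04 × 6.6 = 0.2640
  age 6: 0.02 × 7.7 = 0.1540
R₀ = 0.0000 + 0.5750 + 0.8250 + 0.3570 + 0.2640 + 0.1540 = 2.1750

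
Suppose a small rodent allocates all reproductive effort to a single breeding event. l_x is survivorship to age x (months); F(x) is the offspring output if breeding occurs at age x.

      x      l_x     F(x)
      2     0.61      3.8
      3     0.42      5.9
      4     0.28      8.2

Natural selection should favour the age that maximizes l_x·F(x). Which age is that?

Expected offspring if breeding at age x = l_x × F(x):
  age 2: 0.61 × 3.8 = 2.318
  age 3: 0.42 × 5.9 = 2.478
  age 4: 0.28 × 8.2 = 2.296
Maximum at age 3 (2.478).

3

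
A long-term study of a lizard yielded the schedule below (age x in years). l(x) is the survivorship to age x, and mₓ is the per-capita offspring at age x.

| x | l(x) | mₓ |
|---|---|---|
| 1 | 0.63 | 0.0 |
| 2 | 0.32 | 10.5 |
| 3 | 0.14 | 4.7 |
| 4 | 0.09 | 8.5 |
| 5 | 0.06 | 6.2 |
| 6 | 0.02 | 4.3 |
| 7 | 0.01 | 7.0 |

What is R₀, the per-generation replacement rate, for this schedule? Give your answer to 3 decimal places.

5.311

R₀ = Σ l(x) mₓ:
  age 1: 0.63 × 0.0 = 0.0000
  age 2: 0.32 × 10.5 = 3.3600
  age 3: 0.14 × 4.7 = 0.6580
  age 4: 0.09 × 8.5 = 0.7650
  age 5: 0.06 × 6.2 = 0.3720
  age 6: 0.02 × 4.3 = 0.0860
  age 7: 0.01 × 7.0 = 0.0700
R₀ = 0.0000 + 3.3600 + 0.6580 + 0.7650 + 0.3720 + 0.0860 + 0.0700 = 5.3110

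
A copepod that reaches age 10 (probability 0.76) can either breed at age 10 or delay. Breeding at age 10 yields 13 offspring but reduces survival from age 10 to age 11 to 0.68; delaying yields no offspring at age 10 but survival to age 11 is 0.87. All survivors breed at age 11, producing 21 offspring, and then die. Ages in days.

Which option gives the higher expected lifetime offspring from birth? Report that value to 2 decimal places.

breed at age 10: R₀ = 0.76 × (13 + 0.68 × 21) = 0.76 × 27.2800 = 20.7328
delay to age 11: R₀ = 0.76 × (0.87 × 21) = 0.76 × 18.2700 = 13.8852
Higher: breed at age 10 (20.7328).

20.73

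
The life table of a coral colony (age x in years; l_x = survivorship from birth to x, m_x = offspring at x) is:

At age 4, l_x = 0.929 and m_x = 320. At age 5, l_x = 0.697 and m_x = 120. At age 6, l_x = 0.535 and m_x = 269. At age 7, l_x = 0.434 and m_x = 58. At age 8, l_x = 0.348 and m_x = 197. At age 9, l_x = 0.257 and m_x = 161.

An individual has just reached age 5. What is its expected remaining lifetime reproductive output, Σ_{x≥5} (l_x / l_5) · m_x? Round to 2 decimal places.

520.32

l_5 = 0.697. Conditional survival from age 5 to x is l_x / l_5.
  x=5: (0.697/0.697) × 120 = 120.0000
  x=6: (0.535/0.697) × 269 = 206.4778
  x=7: (0.434/0.697) × 58 = 36.1148
  x=8: (0.348/0.697) × 197 = 98.3587
  x=9: (0.257/0.697) × 161 = 59.3644
Sum = 120.0000 + 206.4778 + 36.1148 + 98.3587 + 59.3644 = 520.3156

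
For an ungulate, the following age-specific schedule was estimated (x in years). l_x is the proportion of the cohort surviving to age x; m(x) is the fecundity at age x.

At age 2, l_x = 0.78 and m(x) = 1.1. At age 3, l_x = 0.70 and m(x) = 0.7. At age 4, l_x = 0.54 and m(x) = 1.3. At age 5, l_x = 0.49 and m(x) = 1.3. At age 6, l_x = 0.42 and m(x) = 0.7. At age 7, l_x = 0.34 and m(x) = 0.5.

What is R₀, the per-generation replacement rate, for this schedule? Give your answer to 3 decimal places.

R₀ = Σ l_x m(x):
  age 2: 0.78 × 1.1 = 0.8580
  age 3: 0.70 × 0.7 = 0.4900
  age 4: 0.54 × 1.3 = 0.7020
  age 5: 0.49 × 1.3 = 0.6370
  age 6: 0.42 × 0.7 = 0.2940
  age 7: 0.34 × 0.5 = 0.1700
R₀ = 0.8580 + 0.4900 + 0.7020 + 0.6370 + 0.2940 + 0.1700 = 3.1510

3.151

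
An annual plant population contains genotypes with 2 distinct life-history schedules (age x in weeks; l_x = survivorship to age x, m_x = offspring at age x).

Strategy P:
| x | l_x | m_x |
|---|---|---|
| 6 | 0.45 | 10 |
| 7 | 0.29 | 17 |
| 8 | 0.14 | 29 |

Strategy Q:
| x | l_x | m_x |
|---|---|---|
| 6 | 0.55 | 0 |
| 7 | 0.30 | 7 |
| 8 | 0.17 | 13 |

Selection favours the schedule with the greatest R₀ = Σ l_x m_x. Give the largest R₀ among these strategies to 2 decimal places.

Strategy P: R₀ = 0.45×10 + 0.29×17 + 0.14×29 = 13.4900
Strategy Q: R₀ = 0.55×0 + 0.30×7 + 0.17×13 = 4.3100
Highest R₀: strategy P with 13.4900.

13.49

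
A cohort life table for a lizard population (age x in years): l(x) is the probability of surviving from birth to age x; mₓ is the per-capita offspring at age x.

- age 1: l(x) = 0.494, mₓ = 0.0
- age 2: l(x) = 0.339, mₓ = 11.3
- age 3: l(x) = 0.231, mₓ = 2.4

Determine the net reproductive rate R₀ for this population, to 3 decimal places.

4.385

R₀ = Σ l(x) mₓ:
  age 1: 0.494 × 0.0 = 0.0000
  age 2: 0.339 × 11.3 = 3.8307
  age 3: 0.231 × 2.4 = 0.5544
R₀ = 0.0000 + 3.8307 + 0.5544 = 4.3851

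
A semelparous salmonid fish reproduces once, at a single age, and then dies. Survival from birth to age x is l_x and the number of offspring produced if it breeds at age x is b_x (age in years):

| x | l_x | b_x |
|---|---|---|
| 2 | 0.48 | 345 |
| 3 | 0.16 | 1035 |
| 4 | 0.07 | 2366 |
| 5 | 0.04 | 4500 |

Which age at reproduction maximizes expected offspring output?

5

Expected offspring if breeding at age x = l_x × b_x:
  age 2: 0.48 × 345 = 165.600
  age 3: 0.16 × 1035 = 165.600
  age 4: 0.07 × 2366 = 165.620
  age 5: 0.04 × 4500 = 180.000
Maximum at age 5 (180.000).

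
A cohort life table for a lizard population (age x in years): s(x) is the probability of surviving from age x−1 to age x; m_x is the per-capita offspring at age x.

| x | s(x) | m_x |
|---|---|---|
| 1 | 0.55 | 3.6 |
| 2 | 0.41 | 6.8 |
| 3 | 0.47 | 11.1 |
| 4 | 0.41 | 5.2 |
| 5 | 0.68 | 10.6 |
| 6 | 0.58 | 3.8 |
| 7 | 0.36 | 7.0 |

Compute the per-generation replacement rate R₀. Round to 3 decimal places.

Survivorship from birth: l_x = s_1·s_2·…·s_x.
  l_1 = 0.55000
  l_2 = 0.22550
  l_3 = 0.10598
  l_4 = 0.04345
  l_5 = 0.02955
  l_6 = 0.01714
  l_7 = 0.00617
R₀ = Σ l_x m_x:
  age 1: 0.55000 × 3.6 = 1.9800
  age 2: 0.22550 × 6.8 = 1.5334
  age 3: 0.10598 × 11.1 = 1.1764
  age 4: 0.04345 × 5.2 = 0.2259
  age 5: 0.02955 × 10.6 = 0.3132
  age 6: 0.01714 × 3.8 = 0.0651
  age 7: 0.00617 × 7.0 = 0.0432
R₀ = 1.9800 + 1.5334 + 1.1764 + 0.2259 + 0.3132 + 0.0651 + 0.0432 = 5.3373

5.337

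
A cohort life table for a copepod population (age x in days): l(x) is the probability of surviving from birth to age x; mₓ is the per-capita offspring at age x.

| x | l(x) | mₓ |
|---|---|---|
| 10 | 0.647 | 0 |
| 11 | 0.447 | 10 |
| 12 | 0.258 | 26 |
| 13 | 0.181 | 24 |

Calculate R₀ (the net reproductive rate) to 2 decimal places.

R₀ = Σ l(x) mₓ:
  age 10: 0.647 × 0 = 0.0000
  age 11: 0.447 × 10 = 4.4700
  age 12: 0.258 × 26 = 6.7080
  age 13: 0.181 × 24 = 4.3440
R₀ = 0.0000 + 4.4700 + 6.7080 + 4.3440 = 15.5220

15.52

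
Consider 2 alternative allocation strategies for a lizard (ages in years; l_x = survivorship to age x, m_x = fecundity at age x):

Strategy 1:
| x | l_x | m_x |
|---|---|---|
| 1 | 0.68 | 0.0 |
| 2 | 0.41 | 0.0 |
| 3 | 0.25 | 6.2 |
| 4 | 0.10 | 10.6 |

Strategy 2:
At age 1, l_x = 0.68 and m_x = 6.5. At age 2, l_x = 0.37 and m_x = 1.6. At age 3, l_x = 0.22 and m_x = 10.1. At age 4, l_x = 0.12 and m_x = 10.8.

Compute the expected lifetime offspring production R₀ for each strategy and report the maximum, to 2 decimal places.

Strategy 1: R₀ = 0.68×0.0 + 0.41×0.0 + 0.25×6.2 + 0.10×10.6 = 2.6100
Strategy 2: R₀ = 0.68×6.5 + 0.37×1.6 + 0.22×10.1 + 0.12×10.8 = 8.5300
Highest R₀: strategy 2 with 8.5300.

8.53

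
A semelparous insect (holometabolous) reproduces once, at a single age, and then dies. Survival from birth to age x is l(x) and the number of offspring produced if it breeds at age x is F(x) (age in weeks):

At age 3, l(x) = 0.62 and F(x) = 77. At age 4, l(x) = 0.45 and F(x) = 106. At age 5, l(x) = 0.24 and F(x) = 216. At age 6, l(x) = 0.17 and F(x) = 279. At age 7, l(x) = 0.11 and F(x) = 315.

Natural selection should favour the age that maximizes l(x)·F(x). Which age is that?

Expected offspring if breeding at age x = l(x) × F(x):
  age 3: 0.62 × 77 = 47.740
  age 4: 0.45 × 106 = 47.700
  age 5: 0.24 × 216 = 51.840
  age 6: 0.17 × 279 = 47.430
  age 7: 0.11 × 315 = 34.650
Maximum at age 5 (51.840).

5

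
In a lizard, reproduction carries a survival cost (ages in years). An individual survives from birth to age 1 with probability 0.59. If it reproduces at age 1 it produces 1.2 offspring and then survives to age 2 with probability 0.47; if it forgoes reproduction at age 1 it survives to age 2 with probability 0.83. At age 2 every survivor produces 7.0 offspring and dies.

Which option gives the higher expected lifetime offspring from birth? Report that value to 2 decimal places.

3.43

breed at age 1: R₀ = 0.59 × (1.2 + 0.47 × 7.0) = 0.59 × 4.4900 = 2.6491
delay to age 2: R₀ = 0.59 × (0.83 × 7.0) = 0.59 × 5.8100 = 3.4279
Higher: delay to age 2 (3.4279).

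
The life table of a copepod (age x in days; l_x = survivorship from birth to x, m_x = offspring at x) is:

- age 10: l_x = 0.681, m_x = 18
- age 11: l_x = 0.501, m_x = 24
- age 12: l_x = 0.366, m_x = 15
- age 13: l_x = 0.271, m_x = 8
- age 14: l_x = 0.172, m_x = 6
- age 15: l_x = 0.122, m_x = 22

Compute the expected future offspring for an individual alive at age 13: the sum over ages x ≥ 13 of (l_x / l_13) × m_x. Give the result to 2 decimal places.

l_13 = 0.271. Conditional survival from age 13 to x is l_x / l_13.
  x=13: (0.271/0.271) × 8 = 8.0000
  x=14: (0.172/0.271) × 6 = 3.8081
  x=15: (0.122/0.271) × 22 = 9.9041
Sum = 8.0000 + 3.8081 + 9.9041 = 21.7122

21.71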